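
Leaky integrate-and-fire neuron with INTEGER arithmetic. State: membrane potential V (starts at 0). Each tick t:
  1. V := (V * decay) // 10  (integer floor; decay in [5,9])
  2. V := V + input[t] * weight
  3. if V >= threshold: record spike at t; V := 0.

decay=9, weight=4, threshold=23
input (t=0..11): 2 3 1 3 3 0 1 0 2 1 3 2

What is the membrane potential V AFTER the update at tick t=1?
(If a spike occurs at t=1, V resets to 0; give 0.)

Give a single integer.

Answer: 19

Derivation:
t=0: input=2 -> V=8
t=1: input=3 -> V=19
t=2: input=1 -> V=21
t=3: input=3 -> V=0 FIRE
t=4: input=3 -> V=12
t=5: input=0 -> V=10
t=6: input=1 -> V=13
t=7: input=0 -> V=11
t=8: input=2 -> V=17
t=9: input=1 -> V=19
t=10: input=3 -> V=0 FIRE
t=11: input=2 -> V=8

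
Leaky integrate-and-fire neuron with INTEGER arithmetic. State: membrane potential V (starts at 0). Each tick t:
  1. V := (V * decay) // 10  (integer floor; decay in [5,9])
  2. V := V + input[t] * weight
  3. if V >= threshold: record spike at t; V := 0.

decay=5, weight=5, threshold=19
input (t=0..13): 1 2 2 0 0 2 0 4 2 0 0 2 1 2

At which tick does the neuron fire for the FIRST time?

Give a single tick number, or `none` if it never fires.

t=0: input=1 -> V=5
t=1: input=2 -> V=12
t=2: input=2 -> V=16
t=3: input=0 -> V=8
t=4: input=0 -> V=4
t=5: input=2 -> V=12
t=6: input=0 -> V=6
t=7: input=4 -> V=0 FIRE
t=8: input=2 -> V=10
t=9: input=0 -> V=5
t=10: input=0 -> V=2
t=11: input=2 -> V=11
t=12: input=1 -> V=10
t=13: input=2 -> V=15

Answer: 7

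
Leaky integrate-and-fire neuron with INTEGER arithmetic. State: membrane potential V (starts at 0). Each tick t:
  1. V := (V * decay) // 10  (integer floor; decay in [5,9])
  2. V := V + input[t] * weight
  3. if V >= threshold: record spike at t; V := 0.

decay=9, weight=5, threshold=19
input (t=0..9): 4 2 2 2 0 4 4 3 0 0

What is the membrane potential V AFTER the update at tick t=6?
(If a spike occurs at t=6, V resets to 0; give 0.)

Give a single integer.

t=0: input=4 -> V=0 FIRE
t=1: input=2 -> V=10
t=2: input=2 -> V=0 FIRE
t=3: input=2 -> V=10
t=4: input=0 -> V=9
t=5: input=4 -> V=0 FIRE
t=6: input=4 -> V=0 FIRE
t=7: input=3 -> V=15
t=8: input=0 -> V=13
t=9: input=0 -> V=11

Answer: 0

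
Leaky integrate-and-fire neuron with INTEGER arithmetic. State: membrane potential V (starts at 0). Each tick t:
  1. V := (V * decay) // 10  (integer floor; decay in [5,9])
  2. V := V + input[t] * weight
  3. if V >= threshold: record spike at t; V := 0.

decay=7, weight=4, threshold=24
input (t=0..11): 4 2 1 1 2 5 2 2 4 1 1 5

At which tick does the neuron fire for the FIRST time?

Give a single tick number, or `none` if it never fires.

Answer: 5

Derivation:
t=0: input=4 -> V=16
t=1: input=2 -> V=19
t=2: input=1 -> V=17
t=3: input=1 -> V=15
t=4: input=2 -> V=18
t=5: input=5 -> V=0 FIRE
t=6: input=2 -> V=8
t=7: input=2 -> V=13
t=8: input=4 -> V=0 FIRE
t=9: input=1 -> V=4
t=10: input=1 -> V=6
t=11: input=5 -> V=0 FIRE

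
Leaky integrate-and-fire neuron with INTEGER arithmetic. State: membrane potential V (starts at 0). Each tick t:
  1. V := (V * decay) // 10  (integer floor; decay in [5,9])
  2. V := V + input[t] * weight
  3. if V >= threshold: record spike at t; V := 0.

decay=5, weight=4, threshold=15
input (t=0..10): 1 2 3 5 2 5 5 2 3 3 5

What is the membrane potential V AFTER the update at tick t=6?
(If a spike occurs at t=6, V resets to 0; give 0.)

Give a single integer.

t=0: input=1 -> V=4
t=1: input=2 -> V=10
t=2: input=3 -> V=0 FIRE
t=3: input=5 -> V=0 FIRE
t=4: input=2 -> V=8
t=5: input=5 -> V=0 FIRE
t=6: input=5 -> V=0 FIRE
t=7: input=2 -> V=8
t=8: input=3 -> V=0 FIRE
t=9: input=3 -> V=12
t=10: input=5 -> V=0 FIRE

Answer: 0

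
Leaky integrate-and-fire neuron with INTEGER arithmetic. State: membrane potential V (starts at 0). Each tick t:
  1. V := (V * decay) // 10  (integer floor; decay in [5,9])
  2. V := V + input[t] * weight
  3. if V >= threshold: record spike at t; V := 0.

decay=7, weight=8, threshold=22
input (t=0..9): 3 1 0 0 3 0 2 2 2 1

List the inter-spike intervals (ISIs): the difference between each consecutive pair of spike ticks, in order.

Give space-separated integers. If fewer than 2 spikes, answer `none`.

t=0: input=3 -> V=0 FIRE
t=1: input=1 -> V=8
t=2: input=0 -> V=5
t=3: input=0 -> V=3
t=4: input=3 -> V=0 FIRE
t=5: input=0 -> V=0
t=6: input=2 -> V=16
t=7: input=2 -> V=0 FIRE
t=8: input=2 -> V=16
t=9: input=1 -> V=19

Answer: 4 3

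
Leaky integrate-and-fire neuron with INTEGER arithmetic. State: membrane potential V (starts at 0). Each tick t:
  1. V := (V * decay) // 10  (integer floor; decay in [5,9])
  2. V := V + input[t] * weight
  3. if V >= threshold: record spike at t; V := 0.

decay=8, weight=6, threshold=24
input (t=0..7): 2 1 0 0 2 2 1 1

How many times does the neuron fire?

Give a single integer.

Answer: 1

Derivation:
t=0: input=2 -> V=12
t=1: input=1 -> V=15
t=2: input=0 -> V=12
t=3: input=0 -> V=9
t=4: input=2 -> V=19
t=5: input=2 -> V=0 FIRE
t=6: input=1 -> V=6
t=7: input=1 -> V=10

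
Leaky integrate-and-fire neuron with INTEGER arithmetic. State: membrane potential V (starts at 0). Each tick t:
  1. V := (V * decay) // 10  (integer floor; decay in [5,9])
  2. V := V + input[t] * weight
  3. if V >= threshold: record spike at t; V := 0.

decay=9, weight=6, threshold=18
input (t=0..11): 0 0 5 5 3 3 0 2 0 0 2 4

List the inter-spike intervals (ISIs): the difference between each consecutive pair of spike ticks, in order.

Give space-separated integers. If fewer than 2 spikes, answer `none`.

Answer: 1 1 1 5 1

Derivation:
t=0: input=0 -> V=0
t=1: input=0 -> V=0
t=2: input=5 -> V=0 FIRE
t=3: input=5 -> V=0 FIRE
t=4: input=3 -> V=0 FIRE
t=5: input=3 -> V=0 FIRE
t=6: input=0 -> V=0
t=7: input=2 -> V=12
t=8: input=0 -> V=10
t=9: input=0 -> V=9
t=10: input=2 -> V=0 FIRE
t=11: input=4 -> V=0 FIRE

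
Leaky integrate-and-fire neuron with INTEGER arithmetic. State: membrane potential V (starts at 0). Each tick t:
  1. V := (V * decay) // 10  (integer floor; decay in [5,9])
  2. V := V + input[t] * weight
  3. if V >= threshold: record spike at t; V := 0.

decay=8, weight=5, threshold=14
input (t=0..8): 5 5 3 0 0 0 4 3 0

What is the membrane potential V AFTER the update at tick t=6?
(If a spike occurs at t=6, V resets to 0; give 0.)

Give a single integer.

Answer: 0

Derivation:
t=0: input=5 -> V=0 FIRE
t=1: input=5 -> V=0 FIRE
t=2: input=3 -> V=0 FIRE
t=3: input=0 -> V=0
t=4: input=0 -> V=0
t=5: input=0 -> V=0
t=6: input=4 -> V=0 FIRE
t=7: input=3 -> V=0 FIRE
t=8: input=0 -> V=0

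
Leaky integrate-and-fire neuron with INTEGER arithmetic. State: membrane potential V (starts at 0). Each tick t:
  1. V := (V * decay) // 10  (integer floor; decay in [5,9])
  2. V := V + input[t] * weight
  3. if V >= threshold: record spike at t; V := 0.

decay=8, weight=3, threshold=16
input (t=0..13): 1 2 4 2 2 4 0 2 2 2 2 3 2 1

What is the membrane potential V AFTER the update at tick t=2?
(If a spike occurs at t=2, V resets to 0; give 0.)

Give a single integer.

t=0: input=1 -> V=3
t=1: input=2 -> V=8
t=2: input=4 -> V=0 FIRE
t=3: input=2 -> V=6
t=4: input=2 -> V=10
t=5: input=4 -> V=0 FIRE
t=6: input=0 -> V=0
t=7: input=2 -> V=6
t=8: input=2 -> V=10
t=9: input=2 -> V=14
t=10: input=2 -> V=0 FIRE
t=11: input=3 -> V=9
t=12: input=2 -> V=13
t=13: input=1 -> V=13

Answer: 0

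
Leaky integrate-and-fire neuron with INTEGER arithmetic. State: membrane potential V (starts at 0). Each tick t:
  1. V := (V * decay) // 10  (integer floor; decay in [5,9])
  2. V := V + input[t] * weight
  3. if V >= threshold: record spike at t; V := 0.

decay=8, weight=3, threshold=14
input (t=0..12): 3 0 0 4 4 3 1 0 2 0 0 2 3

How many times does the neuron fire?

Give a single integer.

t=0: input=3 -> V=9
t=1: input=0 -> V=7
t=2: input=0 -> V=5
t=3: input=4 -> V=0 FIRE
t=4: input=4 -> V=12
t=5: input=3 -> V=0 FIRE
t=6: input=1 -> V=3
t=7: input=0 -> V=2
t=8: input=2 -> V=7
t=9: input=0 -> V=5
t=10: input=0 -> V=4
t=11: input=2 -> V=9
t=12: input=3 -> V=0 FIRE

Answer: 3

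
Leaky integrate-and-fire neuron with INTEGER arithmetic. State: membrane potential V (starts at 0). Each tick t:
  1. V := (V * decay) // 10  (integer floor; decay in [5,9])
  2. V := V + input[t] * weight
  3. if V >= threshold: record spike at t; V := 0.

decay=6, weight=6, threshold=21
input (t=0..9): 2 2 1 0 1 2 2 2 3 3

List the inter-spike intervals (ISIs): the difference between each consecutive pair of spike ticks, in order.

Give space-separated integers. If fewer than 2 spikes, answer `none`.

t=0: input=2 -> V=12
t=1: input=2 -> V=19
t=2: input=1 -> V=17
t=3: input=0 -> V=10
t=4: input=1 -> V=12
t=5: input=2 -> V=19
t=6: input=2 -> V=0 FIRE
t=7: input=2 -> V=12
t=8: input=3 -> V=0 FIRE
t=9: input=3 -> V=18

Answer: 2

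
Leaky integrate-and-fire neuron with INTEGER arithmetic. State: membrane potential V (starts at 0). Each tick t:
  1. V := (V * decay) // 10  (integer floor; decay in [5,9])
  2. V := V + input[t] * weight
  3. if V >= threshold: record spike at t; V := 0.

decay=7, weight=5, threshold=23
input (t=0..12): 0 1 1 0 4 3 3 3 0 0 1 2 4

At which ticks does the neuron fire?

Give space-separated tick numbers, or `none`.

Answer: 4 6 12

Derivation:
t=0: input=0 -> V=0
t=1: input=1 -> V=5
t=2: input=1 -> V=8
t=3: input=0 -> V=5
t=4: input=4 -> V=0 FIRE
t=5: input=3 -> V=15
t=6: input=3 -> V=0 FIRE
t=7: input=3 -> V=15
t=8: input=0 -> V=10
t=9: input=0 -> V=7
t=10: input=1 -> V=9
t=11: input=2 -> V=16
t=12: input=4 -> V=0 FIRE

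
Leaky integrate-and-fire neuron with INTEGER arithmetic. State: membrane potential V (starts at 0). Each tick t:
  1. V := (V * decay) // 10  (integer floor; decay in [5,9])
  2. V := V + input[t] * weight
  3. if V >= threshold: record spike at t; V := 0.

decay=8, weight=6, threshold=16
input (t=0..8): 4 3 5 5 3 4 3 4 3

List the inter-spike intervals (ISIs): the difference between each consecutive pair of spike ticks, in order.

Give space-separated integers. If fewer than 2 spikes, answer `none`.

t=0: input=4 -> V=0 FIRE
t=1: input=3 -> V=0 FIRE
t=2: input=5 -> V=0 FIRE
t=3: input=5 -> V=0 FIRE
t=4: input=3 -> V=0 FIRE
t=5: input=4 -> V=0 FIRE
t=6: input=3 -> V=0 FIRE
t=7: input=4 -> V=0 FIRE
t=8: input=3 -> V=0 FIRE

Answer: 1 1 1 1 1 1 1 1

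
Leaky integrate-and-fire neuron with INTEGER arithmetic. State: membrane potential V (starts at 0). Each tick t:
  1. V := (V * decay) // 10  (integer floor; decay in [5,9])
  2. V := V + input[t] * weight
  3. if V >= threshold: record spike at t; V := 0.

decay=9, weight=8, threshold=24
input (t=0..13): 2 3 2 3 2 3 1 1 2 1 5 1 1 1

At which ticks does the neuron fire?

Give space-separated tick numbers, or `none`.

Answer: 1 3 5 8 10

Derivation:
t=0: input=2 -> V=16
t=1: input=3 -> V=0 FIRE
t=2: input=2 -> V=16
t=3: input=3 -> V=0 FIRE
t=4: input=2 -> V=16
t=5: input=3 -> V=0 FIRE
t=6: input=1 -> V=8
t=7: input=1 -> V=15
t=8: input=2 -> V=0 FIRE
t=9: input=1 -> V=8
t=10: input=5 -> V=0 FIRE
t=11: input=1 -> V=8
t=12: input=1 -> V=15
t=13: input=1 -> V=21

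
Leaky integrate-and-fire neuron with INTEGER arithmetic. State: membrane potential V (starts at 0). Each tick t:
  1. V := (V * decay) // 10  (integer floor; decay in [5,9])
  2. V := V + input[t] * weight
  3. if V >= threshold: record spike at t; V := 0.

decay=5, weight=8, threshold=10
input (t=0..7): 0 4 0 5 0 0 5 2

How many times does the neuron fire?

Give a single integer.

Answer: 4

Derivation:
t=0: input=0 -> V=0
t=1: input=4 -> V=0 FIRE
t=2: input=0 -> V=0
t=3: input=5 -> V=0 FIRE
t=4: input=0 -> V=0
t=5: input=0 -> V=0
t=6: input=5 -> V=0 FIRE
t=7: input=2 -> V=0 FIRE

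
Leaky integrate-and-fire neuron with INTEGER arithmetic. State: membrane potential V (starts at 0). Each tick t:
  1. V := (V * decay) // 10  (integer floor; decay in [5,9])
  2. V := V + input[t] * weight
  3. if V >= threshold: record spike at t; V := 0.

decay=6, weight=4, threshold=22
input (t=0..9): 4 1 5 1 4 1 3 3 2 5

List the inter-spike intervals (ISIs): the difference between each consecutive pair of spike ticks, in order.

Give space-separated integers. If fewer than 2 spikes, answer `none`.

Answer: 5 2

Derivation:
t=0: input=4 -> V=16
t=1: input=1 -> V=13
t=2: input=5 -> V=0 FIRE
t=3: input=1 -> V=4
t=4: input=4 -> V=18
t=5: input=1 -> V=14
t=6: input=3 -> V=20
t=7: input=3 -> V=0 FIRE
t=8: input=2 -> V=8
t=9: input=5 -> V=0 FIRE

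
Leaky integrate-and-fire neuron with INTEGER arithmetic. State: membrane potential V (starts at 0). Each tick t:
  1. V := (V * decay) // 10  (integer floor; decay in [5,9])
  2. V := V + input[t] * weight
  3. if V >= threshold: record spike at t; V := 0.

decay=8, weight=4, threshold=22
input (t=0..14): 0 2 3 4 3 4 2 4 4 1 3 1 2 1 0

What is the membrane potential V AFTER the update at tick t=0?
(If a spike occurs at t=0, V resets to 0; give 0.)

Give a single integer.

t=0: input=0 -> V=0
t=1: input=2 -> V=8
t=2: input=3 -> V=18
t=3: input=4 -> V=0 FIRE
t=4: input=3 -> V=12
t=5: input=4 -> V=0 FIRE
t=6: input=2 -> V=8
t=7: input=4 -> V=0 FIRE
t=8: input=4 -> V=16
t=9: input=1 -> V=16
t=10: input=3 -> V=0 FIRE
t=11: input=1 -> V=4
t=12: input=2 -> V=11
t=13: input=1 -> V=12
t=14: input=0 -> V=9

Answer: 0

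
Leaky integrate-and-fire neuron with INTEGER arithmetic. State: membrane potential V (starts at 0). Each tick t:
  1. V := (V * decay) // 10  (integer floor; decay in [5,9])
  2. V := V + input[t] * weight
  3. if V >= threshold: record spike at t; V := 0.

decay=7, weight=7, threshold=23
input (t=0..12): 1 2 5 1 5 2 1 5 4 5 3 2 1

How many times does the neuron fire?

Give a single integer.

t=0: input=1 -> V=7
t=1: input=2 -> V=18
t=2: input=5 -> V=0 FIRE
t=3: input=1 -> V=7
t=4: input=5 -> V=0 FIRE
t=5: input=2 -> V=14
t=6: input=1 -> V=16
t=7: input=5 -> V=0 FIRE
t=8: input=4 -> V=0 FIRE
t=9: input=5 -> V=0 FIRE
t=10: input=3 -> V=21
t=11: input=2 -> V=0 FIRE
t=12: input=1 -> V=7

Answer: 6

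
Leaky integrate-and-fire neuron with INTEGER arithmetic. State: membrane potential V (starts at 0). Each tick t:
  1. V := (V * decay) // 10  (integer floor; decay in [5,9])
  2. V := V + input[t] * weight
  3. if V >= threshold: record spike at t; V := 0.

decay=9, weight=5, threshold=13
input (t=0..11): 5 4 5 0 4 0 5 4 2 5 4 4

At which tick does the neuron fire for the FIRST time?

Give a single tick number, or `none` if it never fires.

t=0: input=5 -> V=0 FIRE
t=1: input=4 -> V=0 FIRE
t=2: input=5 -> V=0 FIRE
t=3: input=0 -> V=0
t=4: input=4 -> V=0 FIRE
t=5: input=0 -> V=0
t=6: input=5 -> V=0 FIRE
t=7: input=4 -> V=0 FIRE
t=8: input=2 -> V=10
t=9: input=5 -> V=0 FIRE
t=10: input=4 -> V=0 FIRE
t=11: input=4 -> V=0 FIRE

Answer: 0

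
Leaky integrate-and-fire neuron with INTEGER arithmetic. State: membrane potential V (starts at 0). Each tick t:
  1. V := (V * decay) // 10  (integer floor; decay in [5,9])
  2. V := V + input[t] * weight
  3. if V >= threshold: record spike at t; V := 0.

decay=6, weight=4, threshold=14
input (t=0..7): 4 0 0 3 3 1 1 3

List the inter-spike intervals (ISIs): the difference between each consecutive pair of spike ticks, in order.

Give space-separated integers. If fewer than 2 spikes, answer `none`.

t=0: input=4 -> V=0 FIRE
t=1: input=0 -> V=0
t=2: input=0 -> V=0
t=3: input=3 -> V=12
t=4: input=3 -> V=0 FIRE
t=5: input=1 -> V=4
t=6: input=1 -> V=6
t=7: input=3 -> V=0 FIRE

Answer: 4 3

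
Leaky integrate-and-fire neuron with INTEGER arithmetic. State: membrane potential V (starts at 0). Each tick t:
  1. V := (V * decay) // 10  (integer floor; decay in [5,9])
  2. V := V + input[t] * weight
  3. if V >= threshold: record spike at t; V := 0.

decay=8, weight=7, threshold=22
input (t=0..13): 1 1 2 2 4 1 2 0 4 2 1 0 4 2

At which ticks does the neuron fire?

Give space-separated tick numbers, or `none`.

t=0: input=1 -> V=7
t=1: input=1 -> V=12
t=2: input=2 -> V=0 FIRE
t=3: input=2 -> V=14
t=4: input=4 -> V=0 FIRE
t=5: input=1 -> V=7
t=6: input=2 -> V=19
t=7: input=0 -> V=15
t=8: input=4 -> V=0 FIRE
t=9: input=2 -> V=14
t=10: input=1 -> V=18
t=11: input=0 -> V=14
t=12: input=4 -> V=0 FIRE
t=13: input=2 -> V=14

Answer: 2 4 8 12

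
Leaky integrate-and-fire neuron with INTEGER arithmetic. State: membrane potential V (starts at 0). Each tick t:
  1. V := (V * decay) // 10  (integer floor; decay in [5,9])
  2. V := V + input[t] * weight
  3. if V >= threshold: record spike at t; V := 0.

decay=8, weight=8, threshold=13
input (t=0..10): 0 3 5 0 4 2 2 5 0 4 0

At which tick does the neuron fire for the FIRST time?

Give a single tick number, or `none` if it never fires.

t=0: input=0 -> V=0
t=1: input=3 -> V=0 FIRE
t=2: input=5 -> V=0 FIRE
t=3: input=0 -> V=0
t=4: input=4 -> V=0 FIRE
t=5: input=2 -> V=0 FIRE
t=6: input=2 -> V=0 FIRE
t=7: input=5 -> V=0 FIRE
t=8: input=0 -> V=0
t=9: input=4 -> V=0 FIRE
t=10: input=0 -> V=0

Answer: 1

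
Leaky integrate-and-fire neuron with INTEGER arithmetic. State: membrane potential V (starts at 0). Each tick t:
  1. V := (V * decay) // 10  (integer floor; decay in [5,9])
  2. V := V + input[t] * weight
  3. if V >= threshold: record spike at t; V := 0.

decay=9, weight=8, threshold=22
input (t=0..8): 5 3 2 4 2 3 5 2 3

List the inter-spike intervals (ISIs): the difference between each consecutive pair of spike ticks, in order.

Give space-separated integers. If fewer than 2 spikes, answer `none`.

t=0: input=5 -> V=0 FIRE
t=1: input=3 -> V=0 FIRE
t=2: input=2 -> V=16
t=3: input=4 -> V=0 FIRE
t=4: input=2 -> V=16
t=5: input=3 -> V=0 FIRE
t=6: input=5 -> V=0 FIRE
t=7: input=2 -> V=16
t=8: input=3 -> V=0 FIRE

Answer: 1 2 2 1 2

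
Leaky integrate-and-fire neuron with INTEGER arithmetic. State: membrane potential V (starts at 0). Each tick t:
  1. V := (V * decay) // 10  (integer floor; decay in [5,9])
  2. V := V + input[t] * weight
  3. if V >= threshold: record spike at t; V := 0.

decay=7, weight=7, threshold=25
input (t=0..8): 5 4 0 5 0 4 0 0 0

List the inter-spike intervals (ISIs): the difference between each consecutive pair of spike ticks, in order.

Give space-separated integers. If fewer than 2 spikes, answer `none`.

t=0: input=5 -> V=0 FIRE
t=1: input=4 -> V=0 FIRE
t=2: input=0 -> V=0
t=3: input=5 -> V=0 FIRE
t=4: input=0 -> V=0
t=5: input=4 -> V=0 FIRE
t=6: input=0 -> V=0
t=7: input=0 -> V=0
t=8: input=0 -> V=0

Answer: 1 2 2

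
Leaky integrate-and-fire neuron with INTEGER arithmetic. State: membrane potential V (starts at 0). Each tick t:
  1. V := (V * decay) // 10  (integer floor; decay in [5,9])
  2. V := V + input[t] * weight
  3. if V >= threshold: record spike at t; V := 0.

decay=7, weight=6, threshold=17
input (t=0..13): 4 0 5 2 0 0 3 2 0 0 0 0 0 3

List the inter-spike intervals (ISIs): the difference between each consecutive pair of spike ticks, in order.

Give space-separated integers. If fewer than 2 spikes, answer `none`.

t=0: input=4 -> V=0 FIRE
t=1: input=0 -> V=0
t=2: input=5 -> V=0 FIRE
t=3: input=2 -> V=12
t=4: input=0 -> V=8
t=5: input=0 -> V=5
t=6: input=3 -> V=0 FIRE
t=7: input=2 -> V=12
t=8: input=0 -> V=8
t=9: input=0 -> V=5
t=10: input=0 -> V=3
t=11: input=0 -> V=2
t=12: input=0 -> V=1
t=13: input=3 -> V=0 FIRE

Answer: 2 4 7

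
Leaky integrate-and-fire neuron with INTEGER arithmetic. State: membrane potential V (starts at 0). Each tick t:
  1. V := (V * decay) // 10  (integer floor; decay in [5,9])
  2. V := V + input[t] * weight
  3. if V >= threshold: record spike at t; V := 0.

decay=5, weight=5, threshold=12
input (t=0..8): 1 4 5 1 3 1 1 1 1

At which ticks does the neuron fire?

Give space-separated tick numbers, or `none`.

t=0: input=1 -> V=5
t=1: input=4 -> V=0 FIRE
t=2: input=5 -> V=0 FIRE
t=3: input=1 -> V=5
t=4: input=3 -> V=0 FIRE
t=5: input=1 -> V=5
t=6: input=1 -> V=7
t=7: input=1 -> V=8
t=8: input=1 -> V=9

Answer: 1 2 4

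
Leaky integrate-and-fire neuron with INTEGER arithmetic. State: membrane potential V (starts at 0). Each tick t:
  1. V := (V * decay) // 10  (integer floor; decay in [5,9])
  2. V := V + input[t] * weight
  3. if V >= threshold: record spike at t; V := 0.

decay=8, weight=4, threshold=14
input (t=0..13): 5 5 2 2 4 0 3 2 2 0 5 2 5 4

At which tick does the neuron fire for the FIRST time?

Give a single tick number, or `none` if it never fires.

t=0: input=5 -> V=0 FIRE
t=1: input=5 -> V=0 FIRE
t=2: input=2 -> V=8
t=3: input=2 -> V=0 FIRE
t=4: input=4 -> V=0 FIRE
t=5: input=0 -> V=0
t=6: input=3 -> V=12
t=7: input=2 -> V=0 FIRE
t=8: input=2 -> V=8
t=9: input=0 -> V=6
t=10: input=5 -> V=0 FIRE
t=11: input=2 -> V=8
t=12: input=5 -> V=0 FIRE
t=13: input=4 -> V=0 FIRE

Answer: 0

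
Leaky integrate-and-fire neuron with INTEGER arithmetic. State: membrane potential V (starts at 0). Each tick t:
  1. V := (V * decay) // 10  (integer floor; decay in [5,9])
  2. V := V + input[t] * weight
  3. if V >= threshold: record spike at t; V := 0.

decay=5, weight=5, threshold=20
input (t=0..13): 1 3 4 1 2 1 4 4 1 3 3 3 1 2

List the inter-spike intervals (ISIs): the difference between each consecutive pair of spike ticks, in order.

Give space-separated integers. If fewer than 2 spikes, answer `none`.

t=0: input=1 -> V=5
t=1: input=3 -> V=17
t=2: input=4 -> V=0 FIRE
t=3: input=1 -> V=5
t=4: input=2 -> V=12
t=5: input=1 -> V=11
t=6: input=4 -> V=0 FIRE
t=7: input=4 -> V=0 FIRE
t=8: input=1 -> V=5
t=9: input=3 -> V=17
t=10: input=3 -> V=0 FIRE
t=11: input=3 -> V=15
t=12: input=1 -> V=12
t=13: input=2 -> V=16

Answer: 4 1 3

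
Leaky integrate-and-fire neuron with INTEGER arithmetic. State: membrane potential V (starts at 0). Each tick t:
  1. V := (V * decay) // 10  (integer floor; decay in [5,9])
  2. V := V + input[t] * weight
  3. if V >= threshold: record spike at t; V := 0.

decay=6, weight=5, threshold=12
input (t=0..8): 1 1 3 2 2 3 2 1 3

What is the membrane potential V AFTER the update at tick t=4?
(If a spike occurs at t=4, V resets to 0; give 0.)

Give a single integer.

Answer: 0

Derivation:
t=0: input=1 -> V=5
t=1: input=1 -> V=8
t=2: input=3 -> V=0 FIRE
t=3: input=2 -> V=10
t=4: input=2 -> V=0 FIRE
t=5: input=3 -> V=0 FIRE
t=6: input=2 -> V=10
t=7: input=1 -> V=11
t=8: input=3 -> V=0 FIRE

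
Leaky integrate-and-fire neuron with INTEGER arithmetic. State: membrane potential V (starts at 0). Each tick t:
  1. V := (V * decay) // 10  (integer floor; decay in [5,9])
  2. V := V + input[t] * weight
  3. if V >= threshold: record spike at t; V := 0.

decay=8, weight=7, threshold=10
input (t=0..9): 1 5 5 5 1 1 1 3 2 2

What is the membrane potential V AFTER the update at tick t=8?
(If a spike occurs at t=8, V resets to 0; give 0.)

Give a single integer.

t=0: input=1 -> V=7
t=1: input=5 -> V=0 FIRE
t=2: input=5 -> V=0 FIRE
t=3: input=5 -> V=0 FIRE
t=4: input=1 -> V=7
t=5: input=1 -> V=0 FIRE
t=6: input=1 -> V=7
t=7: input=3 -> V=0 FIRE
t=8: input=2 -> V=0 FIRE
t=9: input=2 -> V=0 FIRE

Answer: 0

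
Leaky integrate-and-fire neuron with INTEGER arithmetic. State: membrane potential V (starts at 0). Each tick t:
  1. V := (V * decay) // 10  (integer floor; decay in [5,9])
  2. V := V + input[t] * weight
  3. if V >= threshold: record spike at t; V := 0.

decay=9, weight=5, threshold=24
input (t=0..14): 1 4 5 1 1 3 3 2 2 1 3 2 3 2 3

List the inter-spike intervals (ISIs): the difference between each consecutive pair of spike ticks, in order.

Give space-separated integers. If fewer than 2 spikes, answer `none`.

Answer: 1 4 4 2 2

Derivation:
t=0: input=1 -> V=5
t=1: input=4 -> V=0 FIRE
t=2: input=5 -> V=0 FIRE
t=3: input=1 -> V=5
t=4: input=1 -> V=9
t=5: input=3 -> V=23
t=6: input=3 -> V=0 FIRE
t=7: input=2 -> V=10
t=8: input=2 -> V=19
t=9: input=1 -> V=22
t=10: input=3 -> V=0 FIRE
t=11: input=2 -> V=10
t=12: input=3 -> V=0 FIRE
t=13: input=2 -> V=10
t=14: input=3 -> V=0 FIRE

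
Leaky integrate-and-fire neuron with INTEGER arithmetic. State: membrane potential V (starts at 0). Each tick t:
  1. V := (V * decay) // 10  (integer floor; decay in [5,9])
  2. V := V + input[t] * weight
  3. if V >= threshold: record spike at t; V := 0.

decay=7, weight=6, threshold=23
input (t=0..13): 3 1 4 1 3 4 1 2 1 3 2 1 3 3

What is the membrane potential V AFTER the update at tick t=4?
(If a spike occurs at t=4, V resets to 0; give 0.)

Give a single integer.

t=0: input=3 -> V=18
t=1: input=1 -> V=18
t=2: input=4 -> V=0 FIRE
t=3: input=1 -> V=6
t=4: input=3 -> V=22
t=5: input=4 -> V=0 FIRE
t=6: input=1 -> V=6
t=7: input=2 -> V=16
t=8: input=1 -> V=17
t=9: input=3 -> V=0 FIRE
t=10: input=2 -> V=12
t=11: input=1 -> V=14
t=12: input=3 -> V=0 FIRE
t=13: input=3 -> V=18

Answer: 22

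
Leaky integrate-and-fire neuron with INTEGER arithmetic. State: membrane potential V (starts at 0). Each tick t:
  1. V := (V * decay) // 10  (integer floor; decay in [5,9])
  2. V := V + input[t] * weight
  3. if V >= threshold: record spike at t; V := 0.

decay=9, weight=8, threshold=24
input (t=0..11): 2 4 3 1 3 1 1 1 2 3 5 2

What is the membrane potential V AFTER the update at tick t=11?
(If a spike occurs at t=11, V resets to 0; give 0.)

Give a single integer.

t=0: input=2 -> V=16
t=1: input=4 -> V=0 FIRE
t=2: input=3 -> V=0 FIRE
t=3: input=1 -> V=8
t=4: input=3 -> V=0 FIRE
t=5: input=1 -> V=8
t=6: input=1 -> V=15
t=7: input=1 -> V=21
t=8: input=2 -> V=0 FIRE
t=9: input=3 -> V=0 FIRE
t=10: input=5 -> V=0 FIRE
t=11: input=2 -> V=16

Answer: 16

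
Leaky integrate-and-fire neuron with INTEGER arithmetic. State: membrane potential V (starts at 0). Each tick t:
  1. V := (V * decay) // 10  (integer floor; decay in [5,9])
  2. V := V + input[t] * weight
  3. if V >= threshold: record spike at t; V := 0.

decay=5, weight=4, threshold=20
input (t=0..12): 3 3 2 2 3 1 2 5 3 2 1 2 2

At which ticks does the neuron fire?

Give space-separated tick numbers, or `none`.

Answer: 4 7

Derivation:
t=0: input=3 -> V=12
t=1: input=3 -> V=18
t=2: input=2 -> V=17
t=3: input=2 -> V=16
t=4: input=3 -> V=0 FIRE
t=5: input=1 -> V=4
t=6: input=2 -> V=10
t=7: input=5 -> V=0 FIRE
t=8: input=3 -> V=12
t=9: input=2 -> V=14
t=10: input=1 -> V=11
t=11: input=2 -> V=13
t=12: input=2 -> V=14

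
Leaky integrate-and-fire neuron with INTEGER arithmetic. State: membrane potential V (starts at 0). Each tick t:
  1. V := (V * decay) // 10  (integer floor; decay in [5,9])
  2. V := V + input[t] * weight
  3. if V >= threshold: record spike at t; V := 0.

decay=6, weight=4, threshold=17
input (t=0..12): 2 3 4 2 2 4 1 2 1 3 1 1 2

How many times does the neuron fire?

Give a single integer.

Answer: 3

Derivation:
t=0: input=2 -> V=8
t=1: input=3 -> V=16
t=2: input=4 -> V=0 FIRE
t=3: input=2 -> V=8
t=4: input=2 -> V=12
t=5: input=4 -> V=0 FIRE
t=6: input=1 -> V=4
t=7: input=2 -> V=10
t=8: input=1 -> V=10
t=9: input=3 -> V=0 FIRE
t=10: input=1 -> V=4
t=11: input=1 -> V=6
t=12: input=2 -> V=11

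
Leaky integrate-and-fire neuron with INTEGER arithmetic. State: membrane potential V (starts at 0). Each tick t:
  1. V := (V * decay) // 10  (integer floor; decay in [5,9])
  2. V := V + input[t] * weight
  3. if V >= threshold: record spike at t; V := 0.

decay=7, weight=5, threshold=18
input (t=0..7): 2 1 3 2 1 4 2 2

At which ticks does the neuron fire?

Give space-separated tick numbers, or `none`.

t=0: input=2 -> V=10
t=1: input=1 -> V=12
t=2: input=3 -> V=0 FIRE
t=3: input=2 -> V=10
t=4: input=1 -> V=12
t=5: input=4 -> V=0 FIRE
t=6: input=2 -> V=10
t=7: input=2 -> V=17

Answer: 2 5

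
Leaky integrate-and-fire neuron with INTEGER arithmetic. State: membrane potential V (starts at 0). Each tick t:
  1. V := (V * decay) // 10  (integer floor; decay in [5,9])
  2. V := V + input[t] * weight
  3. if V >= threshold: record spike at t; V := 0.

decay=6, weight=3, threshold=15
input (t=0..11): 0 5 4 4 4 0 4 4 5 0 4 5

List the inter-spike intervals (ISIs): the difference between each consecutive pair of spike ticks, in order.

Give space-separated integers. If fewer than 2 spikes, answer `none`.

Answer: 2 3 2 3

Derivation:
t=0: input=0 -> V=0
t=1: input=5 -> V=0 FIRE
t=2: input=4 -> V=12
t=3: input=4 -> V=0 FIRE
t=4: input=4 -> V=12
t=5: input=0 -> V=7
t=6: input=4 -> V=0 FIRE
t=7: input=4 -> V=12
t=8: input=5 -> V=0 FIRE
t=9: input=0 -> V=0
t=10: input=4 -> V=12
t=11: input=5 -> V=0 FIRE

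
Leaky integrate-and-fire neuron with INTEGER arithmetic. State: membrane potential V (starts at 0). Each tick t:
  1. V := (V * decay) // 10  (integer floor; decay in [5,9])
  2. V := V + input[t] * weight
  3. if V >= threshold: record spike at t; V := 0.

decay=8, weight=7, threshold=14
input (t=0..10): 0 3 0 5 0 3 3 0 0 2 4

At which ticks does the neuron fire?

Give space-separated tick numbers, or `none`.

t=0: input=0 -> V=0
t=1: input=3 -> V=0 FIRE
t=2: input=0 -> V=0
t=3: input=5 -> V=0 FIRE
t=4: input=0 -> V=0
t=5: input=3 -> V=0 FIRE
t=6: input=3 -> V=0 FIRE
t=7: input=0 -> V=0
t=8: input=0 -> V=0
t=9: input=2 -> V=0 FIRE
t=10: input=4 -> V=0 FIRE

Answer: 1 3 5 6 9 10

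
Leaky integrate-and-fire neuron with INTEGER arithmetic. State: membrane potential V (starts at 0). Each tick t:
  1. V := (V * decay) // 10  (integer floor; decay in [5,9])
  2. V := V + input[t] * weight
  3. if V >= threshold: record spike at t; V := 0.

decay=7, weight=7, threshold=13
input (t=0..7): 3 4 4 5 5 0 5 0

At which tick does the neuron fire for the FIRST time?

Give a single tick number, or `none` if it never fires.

Answer: 0

Derivation:
t=0: input=3 -> V=0 FIRE
t=1: input=4 -> V=0 FIRE
t=2: input=4 -> V=0 FIRE
t=3: input=5 -> V=0 FIRE
t=4: input=5 -> V=0 FIRE
t=5: input=0 -> V=0
t=6: input=5 -> V=0 FIRE
t=7: input=0 -> V=0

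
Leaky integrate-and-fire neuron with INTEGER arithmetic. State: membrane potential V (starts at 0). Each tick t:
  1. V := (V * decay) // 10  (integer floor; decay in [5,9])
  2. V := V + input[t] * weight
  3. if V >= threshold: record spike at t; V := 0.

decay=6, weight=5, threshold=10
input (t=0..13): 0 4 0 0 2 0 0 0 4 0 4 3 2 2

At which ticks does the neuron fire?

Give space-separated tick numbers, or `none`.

t=0: input=0 -> V=0
t=1: input=4 -> V=0 FIRE
t=2: input=0 -> V=0
t=3: input=0 -> V=0
t=4: input=2 -> V=0 FIRE
t=5: input=0 -> V=0
t=6: input=0 -> V=0
t=7: input=0 -> V=0
t=8: input=4 -> V=0 FIRE
t=9: input=0 -> V=0
t=10: input=4 -> V=0 FIRE
t=11: input=3 -> V=0 FIRE
t=12: input=2 -> V=0 FIRE
t=13: input=2 -> V=0 FIRE

Answer: 1 4 8 10 11 12 13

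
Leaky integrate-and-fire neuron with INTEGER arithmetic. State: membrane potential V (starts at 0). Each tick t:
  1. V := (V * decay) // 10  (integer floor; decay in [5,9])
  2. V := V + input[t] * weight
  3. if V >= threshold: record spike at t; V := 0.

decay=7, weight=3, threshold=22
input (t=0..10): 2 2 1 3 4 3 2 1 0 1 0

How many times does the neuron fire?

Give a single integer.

Answer: 1

Derivation:
t=0: input=2 -> V=6
t=1: input=2 -> V=10
t=2: input=1 -> V=10
t=3: input=3 -> V=16
t=4: input=4 -> V=0 FIRE
t=5: input=3 -> V=9
t=6: input=2 -> V=12
t=7: input=1 -> V=11
t=8: input=0 -> V=7
t=9: input=1 -> V=7
t=10: input=0 -> V=4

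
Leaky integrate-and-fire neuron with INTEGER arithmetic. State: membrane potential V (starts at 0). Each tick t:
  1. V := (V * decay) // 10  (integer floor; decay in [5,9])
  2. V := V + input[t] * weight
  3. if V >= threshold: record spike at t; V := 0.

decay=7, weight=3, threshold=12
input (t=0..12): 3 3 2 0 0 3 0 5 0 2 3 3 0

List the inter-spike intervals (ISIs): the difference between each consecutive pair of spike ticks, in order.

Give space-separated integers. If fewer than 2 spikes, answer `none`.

Answer: 6 3

Derivation:
t=0: input=3 -> V=9
t=1: input=3 -> V=0 FIRE
t=2: input=2 -> V=6
t=3: input=0 -> V=4
t=4: input=0 -> V=2
t=5: input=3 -> V=10
t=6: input=0 -> V=7
t=7: input=5 -> V=0 FIRE
t=8: input=0 -> V=0
t=9: input=2 -> V=6
t=10: input=3 -> V=0 FIRE
t=11: input=3 -> V=9
t=12: input=0 -> V=6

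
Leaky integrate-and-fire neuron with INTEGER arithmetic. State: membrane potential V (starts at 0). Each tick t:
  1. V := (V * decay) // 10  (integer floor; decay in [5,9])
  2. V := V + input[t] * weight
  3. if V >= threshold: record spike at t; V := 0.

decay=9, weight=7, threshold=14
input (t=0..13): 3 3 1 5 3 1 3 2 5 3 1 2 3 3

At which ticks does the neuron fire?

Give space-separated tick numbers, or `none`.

Answer: 0 1 3 4 6 7 8 9 11 12 13

Derivation:
t=0: input=3 -> V=0 FIRE
t=1: input=3 -> V=0 FIRE
t=2: input=1 -> V=7
t=3: input=5 -> V=0 FIRE
t=4: input=3 -> V=0 FIRE
t=5: input=1 -> V=7
t=6: input=3 -> V=0 FIRE
t=7: input=2 -> V=0 FIRE
t=8: input=5 -> V=0 FIRE
t=9: input=3 -> V=0 FIRE
t=10: input=1 -> V=7
t=11: input=2 -> V=0 FIRE
t=12: input=3 -> V=0 FIRE
t=13: input=3 -> V=0 FIRE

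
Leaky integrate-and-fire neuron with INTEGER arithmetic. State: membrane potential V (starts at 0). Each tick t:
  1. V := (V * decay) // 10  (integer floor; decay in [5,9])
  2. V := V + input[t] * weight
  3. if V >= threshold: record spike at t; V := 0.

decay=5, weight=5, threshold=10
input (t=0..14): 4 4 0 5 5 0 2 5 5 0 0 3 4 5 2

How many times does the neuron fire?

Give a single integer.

t=0: input=4 -> V=0 FIRE
t=1: input=4 -> V=0 FIRE
t=2: input=0 -> V=0
t=3: input=5 -> V=0 FIRE
t=4: input=5 -> V=0 FIRE
t=5: input=0 -> V=0
t=6: input=2 -> V=0 FIRE
t=7: input=5 -> V=0 FIRE
t=8: input=5 -> V=0 FIRE
t=9: input=0 -> V=0
t=10: input=0 -> V=0
t=11: input=3 -> V=0 FIRE
t=12: input=4 -> V=0 FIRE
t=13: input=5 -> V=0 FIRE
t=14: input=2 -> V=0 FIRE

Answer: 11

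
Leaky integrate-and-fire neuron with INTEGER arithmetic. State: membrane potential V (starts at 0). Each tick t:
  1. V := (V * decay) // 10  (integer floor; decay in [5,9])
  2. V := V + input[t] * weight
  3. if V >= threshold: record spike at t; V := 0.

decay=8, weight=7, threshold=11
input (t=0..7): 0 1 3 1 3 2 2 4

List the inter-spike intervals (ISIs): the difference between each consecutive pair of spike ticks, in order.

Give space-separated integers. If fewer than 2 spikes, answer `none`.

t=0: input=0 -> V=0
t=1: input=1 -> V=7
t=2: input=3 -> V=0 FIRE
t=3: input=1 -> V=7
t=4: input=3 -> V=0 FIRE
t=5: input=2 -> V=0 FIRE
t=6: input=2 -> V=0 FIRE
t=7: input=4 -> V=0 FIRE

Answer: 2 1 1 1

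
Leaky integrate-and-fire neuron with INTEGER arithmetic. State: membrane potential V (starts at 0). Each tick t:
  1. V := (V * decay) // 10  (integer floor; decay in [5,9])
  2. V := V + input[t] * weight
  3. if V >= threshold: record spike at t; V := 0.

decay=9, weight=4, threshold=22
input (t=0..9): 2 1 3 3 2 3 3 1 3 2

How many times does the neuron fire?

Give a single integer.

t=0: input=2 -> V=8
t=1: input=1 -> V=11
t=2: input=3 -> V=21
t=3: input=3 -> V=0 FIRE
t=4: input=2 -> V=8
t=5: input=3 -> V=19
t=6: input=3 -> V=0 FIRE
t=7: input=1 -> V=4
t=8: input=3 -> V=15
t=9: input=2 -> V=21

Answer: 2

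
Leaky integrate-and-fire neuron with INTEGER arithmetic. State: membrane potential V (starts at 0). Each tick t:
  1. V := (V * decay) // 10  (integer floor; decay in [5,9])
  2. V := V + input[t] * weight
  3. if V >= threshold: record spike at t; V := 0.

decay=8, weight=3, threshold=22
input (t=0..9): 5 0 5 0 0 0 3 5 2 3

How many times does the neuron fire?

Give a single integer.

t=0: input=5 -> V=15
t=1: input=0 -> V=12
t=2: input=5 -> V=0 FIRE
t=3: input=0 -> V=0
t=4: input=0 -> V=0
t=5: input=0 -> V=0
t=6: input=3 -> V=9
t=7: input=5 -> V=0 FIRE
t=8: input=2 -> V=6
t=9: input=3 -> V=13

Answer: 2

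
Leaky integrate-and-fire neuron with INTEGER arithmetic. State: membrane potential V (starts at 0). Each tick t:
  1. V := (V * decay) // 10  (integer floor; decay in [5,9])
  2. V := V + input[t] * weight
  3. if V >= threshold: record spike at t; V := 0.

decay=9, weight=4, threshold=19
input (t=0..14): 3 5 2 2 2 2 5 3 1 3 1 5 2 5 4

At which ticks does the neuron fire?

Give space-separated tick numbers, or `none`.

Answer: 1 4 6 9 11 13

Derivation:
t=0: input=3 -> V=12
t=1: input=5 -> V=0 FIRE
t=2: input=2 -> V=8
t=3: input=2 -> V=15
t=4: input=2 -> V=0 FIRE
t=5: input=2 -> V=8
t=6: input=5 -> V=0 FIRE
t=7: input=3 -> V=12
t=8: input=1 -> V=14
t=9: input=3 -> V=0 FIRE
t=10: input=1 -> V=4
t=11: input=5 -> V=0 FIRE
t=12: input=2 -> V=8
t=13: input=5 -> V=0 FIRE
t=14: input=4 -> V=16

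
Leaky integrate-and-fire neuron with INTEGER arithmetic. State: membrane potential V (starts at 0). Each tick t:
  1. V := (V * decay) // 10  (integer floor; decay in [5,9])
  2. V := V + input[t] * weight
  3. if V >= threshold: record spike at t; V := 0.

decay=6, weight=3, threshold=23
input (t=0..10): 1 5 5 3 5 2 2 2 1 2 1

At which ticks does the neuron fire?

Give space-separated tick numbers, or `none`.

Answer: 2

Derivation:
t=0: input=1 -> V=3
t=1: input=5 -> V=16
t=2: input=5 -> V=0 FIRE
t=3: input=3 -> V=9
t=4: input=5 -> V=20
t=5: input=2 -> V=18
t=6: input=2 -> V=16
t=7: input=2 -> V=15
t=8: input=1 -> V=12
t=9: input=2 -> V=13
t=10: input=1 -> V=10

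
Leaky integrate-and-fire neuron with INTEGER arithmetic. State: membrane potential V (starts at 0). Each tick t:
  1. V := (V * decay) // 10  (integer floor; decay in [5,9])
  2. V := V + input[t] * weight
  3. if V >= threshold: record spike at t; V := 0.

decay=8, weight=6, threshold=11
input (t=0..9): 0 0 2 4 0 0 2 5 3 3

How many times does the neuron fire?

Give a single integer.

t=0: input=0 -> V=0
t=1: input=0 -> V=0
t=2: input=2 -> V=0 FIRE
t=3: input=4 -> V=0 FIRE
t=4: input=0 -> V=0
t=5: input=0 -> V=0
t=6: input=2 -> V=0 FIRE
t=7: input=5 -> V=0 FIRE
t=8: input=3 -> V=0 FIRE
t=9: input=3 -> V=0 FIRE

Answer: 6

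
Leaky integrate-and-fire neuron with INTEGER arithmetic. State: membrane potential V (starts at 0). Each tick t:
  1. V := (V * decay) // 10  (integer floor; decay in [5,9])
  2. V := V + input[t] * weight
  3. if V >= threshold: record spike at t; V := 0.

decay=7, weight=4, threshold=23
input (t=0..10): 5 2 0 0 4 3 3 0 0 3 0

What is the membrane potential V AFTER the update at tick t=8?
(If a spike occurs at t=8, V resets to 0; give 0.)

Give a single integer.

t=0: input=5 -> V=20
t=1: input=2 -> V=22
t=2: input=0 -> V=15
t=3: input=0 -> V=10
t=4: input=4 -> V=0 FIRE
t=5: input=3 -> V=12
t=6: input=3 -> V=20
t=7: input=0 -> V=14
t=8: input=0 -> V=9
t=9: input=3 -> V=18
t=10: input=0 -> V=12

Answer: 9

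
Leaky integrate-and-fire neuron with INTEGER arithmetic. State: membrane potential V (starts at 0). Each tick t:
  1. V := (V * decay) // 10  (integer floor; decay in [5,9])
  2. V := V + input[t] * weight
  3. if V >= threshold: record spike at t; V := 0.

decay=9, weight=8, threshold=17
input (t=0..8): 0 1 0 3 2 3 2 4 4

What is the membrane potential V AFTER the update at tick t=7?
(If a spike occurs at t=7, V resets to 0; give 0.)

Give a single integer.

Answer: 0

Derivation:
t=0: input=0 -> V=0
t=1: input=1 -> V=8
t=2: input=0 -> V=7
t=3: input=3 -> V=0 FIRE
t=4: input=2 -> V=16
t=5: input=3 -> V=0 FIRE
t=6: input=2 -> V=16
t=7: input=4 -> V=0 FIRE
t=8: input=4 -> V=0 FIRE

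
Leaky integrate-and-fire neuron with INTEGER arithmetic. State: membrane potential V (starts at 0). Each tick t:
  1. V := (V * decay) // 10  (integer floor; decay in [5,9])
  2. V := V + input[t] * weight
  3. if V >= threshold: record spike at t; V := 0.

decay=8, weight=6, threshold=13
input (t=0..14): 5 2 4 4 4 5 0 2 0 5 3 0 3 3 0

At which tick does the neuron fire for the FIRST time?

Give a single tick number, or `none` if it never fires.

Answer: 0

Derivation:
t=0: input=5 -> V=0 FIRE
t=1: input=2 -> V=12
t=2: input=4 -> V=0 FIRE
t=3: input=4 -> V=0 FIRE
t=4: input=4 -> V=0 FIRE
t=5: input=5 -> V=0 FIRE
t=6: input=0 -> V=0
t=7: input=2 -> V=12
t=8: input=0 -> V=9
t=9: input=5 -> V=0 FIRE
t=10: input=3 -> V=0 FIRE
t=11: input=0 -> V=0
t=12: input=3 -> V=0 FIRE
t=13: input=3 -> V=0 FIRE
t=14: input=0 -> V=0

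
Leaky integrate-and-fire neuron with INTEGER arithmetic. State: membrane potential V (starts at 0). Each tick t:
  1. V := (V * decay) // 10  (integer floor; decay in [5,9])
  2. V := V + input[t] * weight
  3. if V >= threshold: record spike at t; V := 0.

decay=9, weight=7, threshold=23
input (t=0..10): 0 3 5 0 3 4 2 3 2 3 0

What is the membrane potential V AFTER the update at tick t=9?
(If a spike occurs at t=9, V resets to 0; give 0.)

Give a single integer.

Answer: 0

Derivation:
t=0: input=0 -> V=0
t=1: input=3 -> V=21
t=2: input=5 -> V=0 FIRE
t=3: input=0 -> V=0
t=4: input=3 -> V=21
t=5: input=4 -> V=0 FIRE
t=6: input=2 -> V=14
t=7: input=3 -> V=0 FIRE
t=8: input=2 -> V=14
t=9: input=3 -> V=0 FIRE
t=10: input=0 -> V=0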